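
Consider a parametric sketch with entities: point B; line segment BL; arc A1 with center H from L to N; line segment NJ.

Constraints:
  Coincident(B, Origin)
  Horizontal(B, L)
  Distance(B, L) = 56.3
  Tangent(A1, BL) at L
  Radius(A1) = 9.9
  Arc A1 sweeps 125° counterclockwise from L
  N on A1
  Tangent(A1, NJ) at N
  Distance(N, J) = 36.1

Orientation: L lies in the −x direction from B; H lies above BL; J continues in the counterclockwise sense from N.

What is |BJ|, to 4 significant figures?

82.37

B is at the origin; B and L share the same y with |BL| = 56.3 and L on the −x side, so L = (-56.30, 0.000). A1 meets BL tangentially, so HL is at right angles to BL, so H = L + (0, 9.9) = (-56.30, 9.900). On A1, L sits at bearing -90° from H; a 125° counterclockwise sweep puts N at bearing 35°, so N = H + 9.9·(cos 35°, sin 35°) = (-48.19, 15.58). Tangency of A1 to NJ means the radius HN is perpendicular to NJ, so NJ runs along (−sin 35°, cos 35°); with |NJ| = 36.1, J = (-68.90, 45.15). Then |BJ| = |J − B| = 82.37.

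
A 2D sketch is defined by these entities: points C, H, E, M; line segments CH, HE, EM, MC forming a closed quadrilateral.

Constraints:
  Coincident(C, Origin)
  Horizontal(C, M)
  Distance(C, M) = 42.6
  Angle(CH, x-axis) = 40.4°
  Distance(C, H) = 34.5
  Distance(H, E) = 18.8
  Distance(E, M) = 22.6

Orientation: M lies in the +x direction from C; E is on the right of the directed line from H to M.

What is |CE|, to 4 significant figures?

20.94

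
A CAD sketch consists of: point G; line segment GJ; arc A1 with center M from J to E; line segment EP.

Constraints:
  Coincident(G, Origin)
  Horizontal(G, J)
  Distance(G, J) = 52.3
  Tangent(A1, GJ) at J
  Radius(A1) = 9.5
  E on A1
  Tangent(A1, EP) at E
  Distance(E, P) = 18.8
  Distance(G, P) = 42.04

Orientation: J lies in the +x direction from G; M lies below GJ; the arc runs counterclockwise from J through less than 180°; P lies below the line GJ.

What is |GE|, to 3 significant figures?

44.1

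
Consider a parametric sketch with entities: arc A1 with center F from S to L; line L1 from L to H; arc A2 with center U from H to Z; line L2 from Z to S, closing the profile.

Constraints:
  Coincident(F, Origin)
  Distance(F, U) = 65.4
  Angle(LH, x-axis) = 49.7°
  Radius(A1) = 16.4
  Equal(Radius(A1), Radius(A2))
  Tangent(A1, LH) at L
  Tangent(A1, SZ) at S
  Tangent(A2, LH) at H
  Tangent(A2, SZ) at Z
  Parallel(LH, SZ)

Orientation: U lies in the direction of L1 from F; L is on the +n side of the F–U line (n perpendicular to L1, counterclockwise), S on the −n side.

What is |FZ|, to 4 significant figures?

67.42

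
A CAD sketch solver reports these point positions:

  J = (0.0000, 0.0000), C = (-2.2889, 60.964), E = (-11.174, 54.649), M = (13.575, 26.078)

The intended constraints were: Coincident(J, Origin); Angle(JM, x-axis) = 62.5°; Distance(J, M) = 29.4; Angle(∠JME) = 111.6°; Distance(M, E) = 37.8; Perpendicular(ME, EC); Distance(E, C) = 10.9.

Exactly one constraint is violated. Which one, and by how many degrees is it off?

Perpendicular(ME, EC) — off by 5.50°.

J = (0.00, 0.00) ✓; JM at 62.50° ✓; |JM| = 29.40 ✓; ∠JME = 111.6° ✓; |ME| = 37.80 ✓; ∠(ME, EC) = 95.50° ✗; |EC| = 10.90 ✓.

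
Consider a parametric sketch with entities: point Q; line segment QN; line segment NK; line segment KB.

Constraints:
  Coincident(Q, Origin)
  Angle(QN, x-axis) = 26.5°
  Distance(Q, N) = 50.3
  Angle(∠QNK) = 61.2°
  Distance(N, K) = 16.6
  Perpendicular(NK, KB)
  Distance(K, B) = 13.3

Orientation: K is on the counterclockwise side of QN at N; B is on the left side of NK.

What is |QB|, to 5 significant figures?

31.710

Q is at the origin; QN runs at 26.5° with length 50.3, so N = 50.3·(cos 26.5°, sin 26.5°) = (45.015, 22.444). ∠QNK = 61.2°, so NK runs at 26.5° + (180° − 61.2°) = 145.30° from the x-axis; with |NK| = 16.6, K = N + 16.6·(cos 145.30°, sin 145.30°) = (31.368, 31.894). The perpendicularity gives KB at right angles to NK; with |KB| = 13.3 on the left of NK, B = K + 13.3·(-0.56928, -0.82214) = (23.796, 20.959). Then |QB| = |B − Q| = 31.710.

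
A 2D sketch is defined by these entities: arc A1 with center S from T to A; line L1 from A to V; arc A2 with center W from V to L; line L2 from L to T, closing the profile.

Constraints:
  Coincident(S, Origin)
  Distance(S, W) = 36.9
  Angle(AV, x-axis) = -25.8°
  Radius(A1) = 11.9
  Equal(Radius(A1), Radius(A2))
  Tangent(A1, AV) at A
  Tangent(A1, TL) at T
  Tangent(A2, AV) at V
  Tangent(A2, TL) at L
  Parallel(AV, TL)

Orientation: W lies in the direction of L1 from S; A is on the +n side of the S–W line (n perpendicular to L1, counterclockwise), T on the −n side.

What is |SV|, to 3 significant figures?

38.8

The slot axis is L1's direction at -25.8°, so u = (cos -25.8°, sin -25.8°) = (0.900, -0.435) and n = (−sin -25.8°, cos -25.8°) = (0.435, 0.900). S is at the origin and W lies 36.9 along u from S, so W = 36.9·u = (33.2, -16.1). Tangency of A1 to both parallel lines with radius 11.9 puts A and T at S ± 11.9·n: A = (5.18, 10.7), T = (-5.18, -10.7). Equal radii place V and L the same way about W: V = W + 11.9·n = (38.4, -5.35), L = W − 11.9·n = (28.0, -26.8). Then |SV| = |V − S| = 38.8.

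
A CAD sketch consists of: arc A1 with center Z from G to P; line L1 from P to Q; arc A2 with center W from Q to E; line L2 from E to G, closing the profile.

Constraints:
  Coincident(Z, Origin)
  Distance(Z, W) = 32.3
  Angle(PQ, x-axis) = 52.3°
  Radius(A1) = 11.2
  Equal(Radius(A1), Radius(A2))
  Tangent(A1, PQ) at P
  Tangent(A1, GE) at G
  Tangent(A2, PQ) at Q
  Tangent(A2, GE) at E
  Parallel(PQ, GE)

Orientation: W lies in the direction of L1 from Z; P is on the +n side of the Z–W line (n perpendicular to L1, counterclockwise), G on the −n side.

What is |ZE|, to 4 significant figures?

34.19

The slot axis is L1's direction at 52.3°, so u = (cos 52.3°, sin 52.3°) = (0.6115, 0.7912) and n = (−sin 52.3°, cos 52.3°) = (-0.7912, 0.6115). Z is at the origin and W lies 32.3 along u from Z, so W = 32.3·u = (19.75, 25.56). Tangency of A1 to both parallel lines with radius 11.2 puts P and G at Z ± 11.2·n: P = (-8.862, 6.849), G = (8.862, -6.849). Equal radii place Q and E the same way about W: Q = W + 11.2·n = (10.89, 32.41), E = W − 11.2·n = (28.61, 18.71). Then |ZE| = |E − Z| = 34.19.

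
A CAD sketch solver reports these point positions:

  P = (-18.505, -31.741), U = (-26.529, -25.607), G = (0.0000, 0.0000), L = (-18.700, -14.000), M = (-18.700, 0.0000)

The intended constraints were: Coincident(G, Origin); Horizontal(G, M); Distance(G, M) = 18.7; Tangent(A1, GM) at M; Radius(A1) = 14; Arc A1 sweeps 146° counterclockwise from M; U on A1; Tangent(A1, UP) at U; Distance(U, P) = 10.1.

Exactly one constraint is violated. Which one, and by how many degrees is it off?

Tangent(A1, UP) at U — off by 3.40°.

G = (0.00, 0.00) ✓; G.y = 0.00, M.y = 0.00 ✓; |GM| = 18.70 ✓; ∠(LM, MG) = 90.00° ✓; |LM| = 14.00 ✓; bearing(L→U) − bearing(L→M) = 146.0° ✓; |LU| = 14.00 ✓; ∠(LU, UP) = 93.40° ✗; |UP| = 10.10 ✓.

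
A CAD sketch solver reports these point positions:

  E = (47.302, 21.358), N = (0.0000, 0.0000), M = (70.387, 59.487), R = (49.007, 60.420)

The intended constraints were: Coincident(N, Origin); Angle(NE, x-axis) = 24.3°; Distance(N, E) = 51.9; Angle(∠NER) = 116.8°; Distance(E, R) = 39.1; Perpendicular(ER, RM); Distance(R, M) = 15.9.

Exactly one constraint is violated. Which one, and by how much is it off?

Distance(R, M) = 15.9 — off by 5.50.

N = (0.00, 0.00) ✓; NE at 24.30° ✓; |NE| = 51.90 ✓; ∠NER = 116.8° ✓; |ER| = 39.10 ✓; ∠(ER, RM) = 90.00° ✓; |RM| = 21.40 ✗.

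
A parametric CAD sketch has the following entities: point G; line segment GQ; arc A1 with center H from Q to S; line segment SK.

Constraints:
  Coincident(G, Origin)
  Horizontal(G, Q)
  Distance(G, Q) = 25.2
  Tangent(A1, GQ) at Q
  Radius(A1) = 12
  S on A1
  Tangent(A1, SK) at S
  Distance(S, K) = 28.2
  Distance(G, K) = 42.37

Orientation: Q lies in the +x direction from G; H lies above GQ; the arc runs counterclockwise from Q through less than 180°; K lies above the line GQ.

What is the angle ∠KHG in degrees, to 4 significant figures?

92.58°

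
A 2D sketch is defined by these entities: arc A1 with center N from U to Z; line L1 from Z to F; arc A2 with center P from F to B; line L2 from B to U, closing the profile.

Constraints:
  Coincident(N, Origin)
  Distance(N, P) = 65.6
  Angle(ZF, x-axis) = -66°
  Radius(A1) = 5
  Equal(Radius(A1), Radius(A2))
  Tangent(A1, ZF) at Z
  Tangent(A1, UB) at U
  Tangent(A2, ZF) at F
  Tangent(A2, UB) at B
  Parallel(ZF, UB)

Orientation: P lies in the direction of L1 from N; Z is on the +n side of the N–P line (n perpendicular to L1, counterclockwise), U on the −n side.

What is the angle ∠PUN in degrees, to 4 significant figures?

85.64°

N is at the origin and P lies 65.6 along u from N, so P = 65.6·u = (26.68, -59.93). Tangency of A1 to both parallel lines with radius 5.0 puts Z and U at N ± 5.0·n: Z = (4.568, 2.034), U = (-4.568, -2.034). Then cos ∠PUN = UP·UN / (|UP||UN|), giving 85.64°.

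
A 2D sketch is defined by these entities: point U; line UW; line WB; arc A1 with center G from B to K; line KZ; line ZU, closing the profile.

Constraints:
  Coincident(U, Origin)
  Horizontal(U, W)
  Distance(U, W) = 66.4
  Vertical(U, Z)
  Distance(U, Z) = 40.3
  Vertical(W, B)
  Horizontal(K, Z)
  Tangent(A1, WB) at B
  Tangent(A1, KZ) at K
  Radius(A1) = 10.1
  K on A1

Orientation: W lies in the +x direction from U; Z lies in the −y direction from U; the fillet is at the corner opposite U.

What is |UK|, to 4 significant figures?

69.24

U is at the origin; U and W share the same y with |UW| = 66.4 and W on the +x side, so W = (66.40, 0.000). U and Z share the same x with |UZ| = 40.3 and Z on the −y side, so Z = (0.000, -40.30). The virtual corner opposite U is at (66.40, -40.30). The tangent condition forces GB to be normal to WB and A1 meets KZ tangentially, so GK is at right angles to KZ, with radius 10.1, so the center G sits 10.1 in from both sides at G = (56.30, -30.20). That places the tangent points at B = (66.40, -30.20) on WB and K = (56.30, -40.30) on KZ. Then |UK| = |K − U| = 69.24.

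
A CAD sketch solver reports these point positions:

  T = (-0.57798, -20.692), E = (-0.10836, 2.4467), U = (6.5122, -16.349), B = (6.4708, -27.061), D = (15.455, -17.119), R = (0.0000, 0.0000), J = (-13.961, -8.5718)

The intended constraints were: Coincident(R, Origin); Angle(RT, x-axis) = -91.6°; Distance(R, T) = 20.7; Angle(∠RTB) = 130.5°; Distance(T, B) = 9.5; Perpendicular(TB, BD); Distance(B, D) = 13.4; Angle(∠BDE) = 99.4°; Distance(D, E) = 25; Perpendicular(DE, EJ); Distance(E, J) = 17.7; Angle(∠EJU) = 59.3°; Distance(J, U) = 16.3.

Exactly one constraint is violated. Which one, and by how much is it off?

Distance(J, U) = 16.3 — off by 5.60.

R = (0.00, 0.00) ✓; RT at -91.60° ✓; |RT| = 20.70 ✓; ∠RTB = 130.5° ✓; |TB| = 9.500 ✓; ∠(TB, BD) = 90.00° ✓; |BD| = 13.40 ✓; ∠BDE = 99.40° ✓; |DE| = 25.00 ✓; ∠(DE, EJ) = 90.00° ✓; |EJ| = 17.70 ✓; ∠EJU = 59.30° ✓; |JU| = 21.90 ✗.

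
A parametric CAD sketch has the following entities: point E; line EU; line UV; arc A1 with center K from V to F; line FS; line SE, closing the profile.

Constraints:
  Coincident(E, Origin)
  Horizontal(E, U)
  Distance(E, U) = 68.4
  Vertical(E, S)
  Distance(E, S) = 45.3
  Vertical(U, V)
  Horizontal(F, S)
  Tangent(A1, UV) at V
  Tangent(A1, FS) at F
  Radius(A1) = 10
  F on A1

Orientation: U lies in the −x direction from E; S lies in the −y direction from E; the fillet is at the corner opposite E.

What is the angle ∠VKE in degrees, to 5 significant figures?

148.85°

E is at the origin; EU is horizontal with |EU| = 68.4 and U on the −x side, so U = (-68.400, 0.0000). E and S share the same x with |ES| = 45.3 and S on the −y side, so S = (0.0000, -45.300). The virtual corner opposite E is at (-68.400, -45.300). Since A1 is tangent to UV there, KV ⟂ UV and tangency of A1 to FS means the radius KF is perpendicular to FS, with radius 10.0, so the center K sits 10.0 in from both sides at K = (-58.400, -35.300). That places the tangent points at V = (-68.400, -35.300) on UV and F = (-58.400, -45.300) on FS. Then cos ∠VKE = KV·KE / (|KV||KE|), giving 148.85°.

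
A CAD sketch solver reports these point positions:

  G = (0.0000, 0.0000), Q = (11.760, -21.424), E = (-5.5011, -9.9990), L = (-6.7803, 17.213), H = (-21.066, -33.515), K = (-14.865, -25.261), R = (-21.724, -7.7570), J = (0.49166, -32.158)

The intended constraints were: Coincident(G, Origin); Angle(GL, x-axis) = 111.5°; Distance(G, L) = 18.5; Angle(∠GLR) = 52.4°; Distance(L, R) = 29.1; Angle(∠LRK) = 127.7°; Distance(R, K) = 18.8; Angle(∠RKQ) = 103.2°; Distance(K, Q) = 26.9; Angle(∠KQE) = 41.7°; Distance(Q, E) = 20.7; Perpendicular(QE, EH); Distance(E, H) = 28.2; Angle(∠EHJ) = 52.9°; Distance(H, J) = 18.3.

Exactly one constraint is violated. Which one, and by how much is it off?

Distance(H, J) = 18.3 — off by 3.30.

G = (0.00, 0.00) ✓; GL at 111.5° ✓; |GL| = 18.50 ✓; ∠GLR = 52.40° ✓; |LR| = 29.10 ✓; ∠LRK = 127.7° ✓; |RK| = 18.80 ✓; ∠RKQ = 103.2° ✓; |KQ| = 26.90 ✓; ∠KQE = 41.70° ✓; |QE| = 20.70 ✓; ∠(QE, EH) = 90.00° ✓; |EH| = 28.20 ✓; ∠EHJ = 52.90° ✓; |HJ| = 21.60 ✗.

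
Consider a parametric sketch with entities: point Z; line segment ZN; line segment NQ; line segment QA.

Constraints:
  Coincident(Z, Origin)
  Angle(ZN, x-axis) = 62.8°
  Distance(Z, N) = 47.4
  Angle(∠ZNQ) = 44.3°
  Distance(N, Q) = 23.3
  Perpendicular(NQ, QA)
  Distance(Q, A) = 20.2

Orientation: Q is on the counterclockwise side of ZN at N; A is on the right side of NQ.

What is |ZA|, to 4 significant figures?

54.35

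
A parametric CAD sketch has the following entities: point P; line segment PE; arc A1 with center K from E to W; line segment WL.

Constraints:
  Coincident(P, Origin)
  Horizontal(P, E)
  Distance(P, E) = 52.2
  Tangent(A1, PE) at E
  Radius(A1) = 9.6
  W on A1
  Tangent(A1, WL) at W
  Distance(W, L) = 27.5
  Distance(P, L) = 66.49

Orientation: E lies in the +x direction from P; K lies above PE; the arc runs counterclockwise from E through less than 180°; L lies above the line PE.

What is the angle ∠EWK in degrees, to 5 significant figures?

37.240°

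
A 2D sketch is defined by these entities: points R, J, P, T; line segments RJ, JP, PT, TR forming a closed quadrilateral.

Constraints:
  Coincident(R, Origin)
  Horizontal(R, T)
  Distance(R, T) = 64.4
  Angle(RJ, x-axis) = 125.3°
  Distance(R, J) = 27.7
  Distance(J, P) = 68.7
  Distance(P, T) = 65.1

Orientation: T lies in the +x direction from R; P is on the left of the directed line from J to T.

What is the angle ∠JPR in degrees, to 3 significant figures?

22.2°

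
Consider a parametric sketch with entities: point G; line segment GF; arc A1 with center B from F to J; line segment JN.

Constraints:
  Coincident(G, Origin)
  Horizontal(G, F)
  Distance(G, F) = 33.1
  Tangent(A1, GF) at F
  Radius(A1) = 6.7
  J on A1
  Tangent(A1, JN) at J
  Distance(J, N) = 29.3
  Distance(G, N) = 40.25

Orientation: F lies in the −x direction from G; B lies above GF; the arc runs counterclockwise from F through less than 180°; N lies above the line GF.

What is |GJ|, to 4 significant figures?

27.07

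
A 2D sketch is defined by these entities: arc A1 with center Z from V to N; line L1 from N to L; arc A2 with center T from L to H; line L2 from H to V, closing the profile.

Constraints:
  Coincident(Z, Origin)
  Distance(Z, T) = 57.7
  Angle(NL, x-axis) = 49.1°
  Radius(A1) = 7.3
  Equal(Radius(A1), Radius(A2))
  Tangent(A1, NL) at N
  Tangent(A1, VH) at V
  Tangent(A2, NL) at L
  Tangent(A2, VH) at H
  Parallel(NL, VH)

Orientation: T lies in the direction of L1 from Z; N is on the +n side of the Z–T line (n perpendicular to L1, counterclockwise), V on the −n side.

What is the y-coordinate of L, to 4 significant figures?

48.39

The slot axis is L1's direction at 49.1°, so u = (cos 49.1°, sin 49.1°) = (0.6547, 0.7559) and n = (−sin 49.1°, cos 49.1°) = (-0.7559, 0.6547). Z is at the origin and T lies 57.7 along u from Z, so T = 57.7·u = (37.78, 43.61). Tangency of A1 to both parallel lines with radius 7.3 puts N and V at Z ± 7.3·n: N = (-5.518, 4.780), V = (5.518, -4.780). Equal radii place L and H the same way about T: L = T + 7.3·n = (32.26, 48.39), H = T − 7.3·n = (43.30, 38.83). So L.y = 48.39.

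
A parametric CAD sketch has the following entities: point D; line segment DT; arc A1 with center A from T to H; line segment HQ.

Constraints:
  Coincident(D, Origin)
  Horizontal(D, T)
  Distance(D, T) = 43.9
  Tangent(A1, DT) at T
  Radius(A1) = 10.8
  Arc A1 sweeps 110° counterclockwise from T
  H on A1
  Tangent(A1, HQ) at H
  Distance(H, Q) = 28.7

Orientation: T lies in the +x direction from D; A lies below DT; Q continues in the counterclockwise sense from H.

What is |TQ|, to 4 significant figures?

41.46

D is at the origin; DT is horizontal with |DT| = 43.9 and T on the +x side, so T = (43.90, 0.000). Tangency of A1 to DT means the radius AT is perpendicular to DT, so A = T + (0, -10.8) = (43.90, -10.80). On A1, T sits at bearing 90° from A; a 110° counterclockwise sweep puts H at bearing 200°, so H = A + 10.8·(cos 200°, sin 200°) = (33.75, -14.49). A1 meets HQ tangentially, so AH is at right angles to HQ, so HQ runs along (−sin 200°, cos 200°); with |HQ| = 28.7, Q = (43.57, -41.46). Then |TQ| = |Q − T| = 41.46.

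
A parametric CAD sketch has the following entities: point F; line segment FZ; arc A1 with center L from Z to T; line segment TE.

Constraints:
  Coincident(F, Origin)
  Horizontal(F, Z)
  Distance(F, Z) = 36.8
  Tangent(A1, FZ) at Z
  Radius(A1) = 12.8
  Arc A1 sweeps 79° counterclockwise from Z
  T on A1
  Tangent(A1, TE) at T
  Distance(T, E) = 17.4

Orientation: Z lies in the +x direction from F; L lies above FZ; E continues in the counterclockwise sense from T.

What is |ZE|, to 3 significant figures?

31.7

F is at the origin; F and Z share the same y with |FZ| = 36.8 and Z on the +x side, so Z = (36.8, 0.00). The tangent condition forces LZ to be normal to FZ, so L = Z + (0, 12.8) = (36.8, 12.8). On A1, Z sits at bearing -90° from L; a 79° counterclockwise sweep puts T at bearing -11°, so T = L + 12.8·(cos -11°, sin -11°) = (49.4, 10.4). Since A1 is tangent to TE there, LT ⟂ TE, so TE runs along (−sin -11°, cos -11°); with |TE| = 17.4, E = (52.7, 27.4). Then |ZE| = |E − Z| = 31.7.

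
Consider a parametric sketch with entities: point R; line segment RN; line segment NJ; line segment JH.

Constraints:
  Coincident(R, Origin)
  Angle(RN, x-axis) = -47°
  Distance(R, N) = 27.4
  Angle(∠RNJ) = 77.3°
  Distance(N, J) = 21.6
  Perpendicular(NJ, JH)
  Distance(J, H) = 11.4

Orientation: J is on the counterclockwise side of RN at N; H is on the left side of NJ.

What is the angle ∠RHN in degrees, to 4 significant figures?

72.37°

R is at the origin; RN runs at -47.0° with length 27.4, so N = 27.4·(cos -47.0°, sin -47.0°) = (18.69, -20.04). ∠RNJ = 77.3°, so NJ runs at -47.0° + (180° − 77.3°) = 55.70° from the x-axis; with |NJ| = 21.6, J = N + 21.6·(cos 55.70°, sin 55.70°) = (30.86, -2.195). NJ ⟂ JH; with |JH| = 11.4 on the left of NJ, H = J + 11.4·(-0.8261, 0.5635) = (21.44, 4.229). Then cos ∠RHN = HR·HN / (|HR||HN|), giving 72.37°.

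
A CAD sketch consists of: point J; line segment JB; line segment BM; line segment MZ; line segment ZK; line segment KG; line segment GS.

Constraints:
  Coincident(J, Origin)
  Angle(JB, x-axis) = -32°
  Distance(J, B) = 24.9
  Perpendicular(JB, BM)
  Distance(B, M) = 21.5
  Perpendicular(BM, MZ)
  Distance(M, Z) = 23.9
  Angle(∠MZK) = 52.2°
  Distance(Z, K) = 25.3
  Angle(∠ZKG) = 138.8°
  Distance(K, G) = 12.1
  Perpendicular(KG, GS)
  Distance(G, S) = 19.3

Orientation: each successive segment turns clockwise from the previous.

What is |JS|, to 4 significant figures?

36.84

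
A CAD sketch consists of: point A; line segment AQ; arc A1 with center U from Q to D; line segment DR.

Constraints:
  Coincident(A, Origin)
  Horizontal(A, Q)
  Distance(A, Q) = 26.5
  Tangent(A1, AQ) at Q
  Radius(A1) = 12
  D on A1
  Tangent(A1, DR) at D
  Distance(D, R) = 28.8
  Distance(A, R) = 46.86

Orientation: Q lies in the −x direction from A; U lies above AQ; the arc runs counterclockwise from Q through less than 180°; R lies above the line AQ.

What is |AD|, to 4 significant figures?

20.38

Checks: |AQ| = 26.50 ✓; |UQ| = 12.00 ✓; |UD| = 12.00 ✓; ∠(UD, DR) = 90.00° ✓; |DR| = 28.80 ✓; |AR| = 46.86 ✓.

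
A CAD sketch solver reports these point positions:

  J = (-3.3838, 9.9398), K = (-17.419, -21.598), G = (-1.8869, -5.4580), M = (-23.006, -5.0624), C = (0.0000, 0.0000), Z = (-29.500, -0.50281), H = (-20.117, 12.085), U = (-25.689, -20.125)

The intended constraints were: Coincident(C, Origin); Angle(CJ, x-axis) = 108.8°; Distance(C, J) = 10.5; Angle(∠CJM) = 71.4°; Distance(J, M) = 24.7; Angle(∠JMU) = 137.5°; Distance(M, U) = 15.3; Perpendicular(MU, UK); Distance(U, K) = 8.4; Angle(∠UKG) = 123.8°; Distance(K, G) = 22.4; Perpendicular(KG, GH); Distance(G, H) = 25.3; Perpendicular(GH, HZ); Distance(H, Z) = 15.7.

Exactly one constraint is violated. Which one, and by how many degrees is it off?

Perpendicular(GH, HZ) — off by 7.20°.

C = (0.00, 0.00) ✓; CJ at 108.8° ✓; |CJ| = 10.50 ✓; ∠CJM = 71.40° ✓; |JM| = 24.70 ✓; ∠JMU = 137.5° ✓; |MU| = 15.30 ✓; ∠(MU, UK) = 90.00° ✓; |UK| = 8.400 ✓; ∠UKG = 123.8° ✓; |KG| = 22.40 ✓; ∠(KG, GH) = 90.00° ✓; |GH| = 25.30 ✓; ∠(GH, HZ) = 97.20° ✗; |HZ| = 15.70 ✓.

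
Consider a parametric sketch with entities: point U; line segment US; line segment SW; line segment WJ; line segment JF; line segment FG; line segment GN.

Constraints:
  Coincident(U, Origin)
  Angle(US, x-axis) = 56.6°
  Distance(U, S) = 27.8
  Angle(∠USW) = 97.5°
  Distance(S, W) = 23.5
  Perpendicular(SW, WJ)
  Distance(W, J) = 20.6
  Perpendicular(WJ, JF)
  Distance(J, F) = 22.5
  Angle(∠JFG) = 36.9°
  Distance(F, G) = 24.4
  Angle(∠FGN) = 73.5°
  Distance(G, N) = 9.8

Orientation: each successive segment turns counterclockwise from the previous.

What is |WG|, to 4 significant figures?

6.658

U is at the origin; US runs at 56.6° with length 27.8, so S = (15.30, 23.21). ∠USW = 97.5° gives SW at 139.1° from the x-axis; with |SW| = 23.5, W = (-2.459, 38.60). SW ⟂ WJ, so WJ runs at -130.9°; with |WJ| = 20.6, J = (-15.95, 23.02). WJ is perpendicular to JF, so JF runs at -40.90°; with |JF| = 22.5, F = (1.060, 8.293). ∠JFG = 36.9° gives FG at 102.2° from the x-axis; with |FG| = 24.4, G = (-4.096, 32.14). Then |WG| = |G − W| = 6.658.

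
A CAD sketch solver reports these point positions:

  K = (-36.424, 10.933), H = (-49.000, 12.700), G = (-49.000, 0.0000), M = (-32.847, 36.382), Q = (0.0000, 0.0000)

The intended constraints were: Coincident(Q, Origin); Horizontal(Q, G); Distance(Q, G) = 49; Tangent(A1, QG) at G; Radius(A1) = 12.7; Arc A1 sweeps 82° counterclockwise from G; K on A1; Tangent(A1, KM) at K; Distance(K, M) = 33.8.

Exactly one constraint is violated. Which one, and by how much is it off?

Distance(K, M) = 33.8 — off by 8.10.

Q = (0.00, 0.00) ✓; Q.y = 0.00, G.y = 0.00 ✓; |QG| = 49.00 ✓; ∠(HG, GQ) = 90.00° ✓; |HG| = 12.70 ✓; bearing(H→K) − bearing(H→G) = 82.00° ✓; |HK| = 12.70 ✓; ∠(HK, KM) = 90.00° ✓; |KM| = 25.70 ✗.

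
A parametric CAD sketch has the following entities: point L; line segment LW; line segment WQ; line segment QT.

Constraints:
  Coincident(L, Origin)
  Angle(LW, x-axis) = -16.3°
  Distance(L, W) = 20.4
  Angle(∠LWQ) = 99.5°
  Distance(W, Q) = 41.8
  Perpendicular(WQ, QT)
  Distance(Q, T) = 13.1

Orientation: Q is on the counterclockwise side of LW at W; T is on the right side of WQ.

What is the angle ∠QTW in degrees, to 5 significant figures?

72.599°

∠LWQ = 99.5°, so WQ runs at -16.3° + (180° − 99.5°) = 64.200° from the x-axis; with |WQ| = 41.8, Q = W + 41.8·(cos 64.200°, sin 64.200°) = (37.773, 31.908). The perpendicularity gives QT at right angles to WQ; with |QT| = 13.1 on the right of WQ, T = Q + 13.1·(0.90032, -0.43523) = (49.567, 26.206). Then cos ∠QTW = TQ·TW / (|TQ||TW|), giving 72.599°.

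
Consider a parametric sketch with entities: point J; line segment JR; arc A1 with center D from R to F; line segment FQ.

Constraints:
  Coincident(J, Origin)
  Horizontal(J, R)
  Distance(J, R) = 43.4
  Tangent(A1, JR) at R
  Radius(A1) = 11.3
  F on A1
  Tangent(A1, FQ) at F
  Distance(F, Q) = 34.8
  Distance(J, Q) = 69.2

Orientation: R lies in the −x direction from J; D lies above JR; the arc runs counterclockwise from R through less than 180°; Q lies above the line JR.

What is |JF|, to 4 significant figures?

37.55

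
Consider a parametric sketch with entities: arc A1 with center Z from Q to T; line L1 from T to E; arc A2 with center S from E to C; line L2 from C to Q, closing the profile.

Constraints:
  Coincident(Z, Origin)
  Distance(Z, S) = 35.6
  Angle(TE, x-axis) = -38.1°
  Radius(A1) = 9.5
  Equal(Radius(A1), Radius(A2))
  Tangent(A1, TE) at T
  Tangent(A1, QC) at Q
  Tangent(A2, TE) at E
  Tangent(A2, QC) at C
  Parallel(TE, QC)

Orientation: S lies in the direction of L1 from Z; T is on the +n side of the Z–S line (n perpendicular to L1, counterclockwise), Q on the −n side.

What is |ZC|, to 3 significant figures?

36.8

The slot axis is L1's direction at -38.1°, so u = (cos -38.1°, sin -38.1°) = (0.787, -0.617) and n = (−sin -38.1°, cos -38.1°) = (0.617, 0.787). Z is at the origin and S lies 35.6 along u from Z, so S = 35.6·u = (28.0, -22.0). Tangency of A1 to both parallel lines with radius 9.5 puts T and Q at Z ± 9.5·n: T = (5.86, 7.48), Q = (-5.86, -7.48). Equal radii place E and C the same way about S: E = S + 9.5·n = (33.9, -14.5), C = S − 9.5·n = (22.2, -29.4). Then |ZC| = |C − Z| = 36.8.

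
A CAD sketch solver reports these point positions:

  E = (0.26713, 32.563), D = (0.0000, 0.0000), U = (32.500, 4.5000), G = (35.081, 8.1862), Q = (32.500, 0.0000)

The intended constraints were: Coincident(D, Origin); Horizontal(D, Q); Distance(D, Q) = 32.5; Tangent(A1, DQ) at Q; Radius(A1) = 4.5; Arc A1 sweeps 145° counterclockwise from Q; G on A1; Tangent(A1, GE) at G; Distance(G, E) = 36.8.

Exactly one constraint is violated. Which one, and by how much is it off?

Distance(G, E) = 36.8 — off by 5.70.

D = (0.00, 0.00) ✓; D.y = 0.00, Q.y = 0.00 ✓; |DQ| = 32.50 ✓; ∠(UQ, QD) = 90.00° ✓; |UQ| = 4.500 ✓; bearing(U→G) − bearing(U→Q) = 145.0° ✓; |UG| = 4.500 ✓; ∠(UG, GE) = 90.00° ✓; |GE| = 42.50 ✗.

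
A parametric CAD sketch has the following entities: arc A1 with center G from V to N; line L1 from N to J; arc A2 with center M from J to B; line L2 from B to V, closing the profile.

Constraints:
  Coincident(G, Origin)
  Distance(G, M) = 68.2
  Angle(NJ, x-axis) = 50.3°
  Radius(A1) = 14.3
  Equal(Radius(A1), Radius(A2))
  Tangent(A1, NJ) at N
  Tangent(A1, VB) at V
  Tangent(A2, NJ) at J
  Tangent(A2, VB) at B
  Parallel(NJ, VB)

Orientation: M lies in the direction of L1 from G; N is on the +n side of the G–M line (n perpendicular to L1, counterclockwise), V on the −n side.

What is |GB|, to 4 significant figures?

69.68

The slot axis is L1's direction at 50.3°, so u = (cos 50.3°, sin 50.3°) = (0.6388, 0.7694) and n = (−sin 50.3°, cos 50.3°) = (-0.7694, 0.6388). G is at the origin and M lies 68.2 along u from G, so M = 68.2·u = (43.56, 52.47). Tangency of A1 to both parallel lines with radius 14.3 puts N and V at G ± 14.3·n: N = (-11.00, 9.134), V = (11.00, -9.134). Equal radii place J and B the same way about M: J = M + 14.3·n = (32.56, 61.61), B = M − 14.3·n = (54.57, 43.34). Then |GB| = |B − G| = 69.68.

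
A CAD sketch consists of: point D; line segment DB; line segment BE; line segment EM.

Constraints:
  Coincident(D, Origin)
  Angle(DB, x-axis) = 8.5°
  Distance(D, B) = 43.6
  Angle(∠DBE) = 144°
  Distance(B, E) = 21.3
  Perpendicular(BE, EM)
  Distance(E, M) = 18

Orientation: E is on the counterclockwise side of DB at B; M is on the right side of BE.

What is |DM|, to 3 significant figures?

71.4

D is at the origin; DB runs at 8.5° with length 43.6, so B = 43.6·(cos 8.5°, sin 8.5°) = (43.1, 6.44). ∠DBE = 144.0°, so BE runs at 8.5° + (180° − 144.0°) = 44.5° from the x-axis; with |BE| = 21.3, E = B + 21.3·(cos 44.5°, sin 44.5°) = (58.3, 21.4). The perpendicularity gives EM at right angles to BE; with |EM| = 18.0 on the right of BE, M = E + 18.0·(0.701, -0.713) = (70.9, 8.54). Then |DM| = |M − D| = 71.4.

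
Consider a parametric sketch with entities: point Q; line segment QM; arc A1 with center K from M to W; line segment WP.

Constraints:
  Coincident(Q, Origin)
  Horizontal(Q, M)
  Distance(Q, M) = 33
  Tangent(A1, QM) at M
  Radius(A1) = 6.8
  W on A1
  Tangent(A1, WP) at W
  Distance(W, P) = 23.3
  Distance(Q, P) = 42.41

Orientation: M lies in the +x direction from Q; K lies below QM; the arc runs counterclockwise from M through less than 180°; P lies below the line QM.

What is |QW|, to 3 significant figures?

27.3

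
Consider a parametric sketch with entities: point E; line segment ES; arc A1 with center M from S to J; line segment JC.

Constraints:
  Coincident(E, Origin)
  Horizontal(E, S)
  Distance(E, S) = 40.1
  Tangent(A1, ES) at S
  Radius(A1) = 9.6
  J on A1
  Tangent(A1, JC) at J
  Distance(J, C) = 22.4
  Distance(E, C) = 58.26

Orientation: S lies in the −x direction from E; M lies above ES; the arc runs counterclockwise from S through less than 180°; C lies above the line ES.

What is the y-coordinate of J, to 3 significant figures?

16.1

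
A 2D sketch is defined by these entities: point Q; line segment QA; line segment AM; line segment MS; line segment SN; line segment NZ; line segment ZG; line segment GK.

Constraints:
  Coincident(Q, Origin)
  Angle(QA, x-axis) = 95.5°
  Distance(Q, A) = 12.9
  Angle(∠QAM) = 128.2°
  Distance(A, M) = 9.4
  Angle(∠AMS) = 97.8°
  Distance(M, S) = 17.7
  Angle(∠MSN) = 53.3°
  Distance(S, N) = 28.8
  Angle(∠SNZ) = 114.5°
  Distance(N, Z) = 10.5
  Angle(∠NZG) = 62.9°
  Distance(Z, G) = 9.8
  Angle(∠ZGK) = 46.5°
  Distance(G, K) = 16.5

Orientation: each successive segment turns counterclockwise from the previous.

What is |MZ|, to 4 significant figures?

23.05

∠MSN = 53.3° gives SN at -3.800° from the x-axis; with |SN| = 28.8, N = (8.095, 2.551). ∠SNZ = 114.5° gives NZ at 61.70° from the x-axis; with |NZ| = 10.5, Z = (13.07, 11.80). Then |MZ| = |Z − M| = 23.05.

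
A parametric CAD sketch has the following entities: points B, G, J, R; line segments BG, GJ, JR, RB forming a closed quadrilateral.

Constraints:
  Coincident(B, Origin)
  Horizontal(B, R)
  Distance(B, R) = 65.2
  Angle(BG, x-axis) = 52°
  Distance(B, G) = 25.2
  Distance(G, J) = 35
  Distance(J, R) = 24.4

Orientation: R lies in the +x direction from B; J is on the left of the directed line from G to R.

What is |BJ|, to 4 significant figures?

54.14

B is at the origin; B and R share the same y with |BR| = 65.2 and R in +x, so R = (65.2, 0). BG runs at 52.0° with |BG| = 25.2, so G = (15.51, 19.86). J is determined by |GJ| = 35.0 and |JR| = 24.4 together: it lies at the intersection of circle(G, 35.0) and circle(R, 24.4). With |GR| = 53.51, the foot of the radical line on GR is 32.64 from G and the perpendicular offset is √(35.0² − 32.64²) = 12.64. Taking the left-of-GR solution: J = (50.51, 19.48).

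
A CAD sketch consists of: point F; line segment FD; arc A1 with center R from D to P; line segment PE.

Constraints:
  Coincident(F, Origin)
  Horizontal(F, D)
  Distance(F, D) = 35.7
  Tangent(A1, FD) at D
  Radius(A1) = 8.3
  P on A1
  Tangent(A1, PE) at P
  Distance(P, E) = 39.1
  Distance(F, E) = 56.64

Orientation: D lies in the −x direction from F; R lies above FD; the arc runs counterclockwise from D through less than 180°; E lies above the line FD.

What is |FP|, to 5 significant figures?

28.829

Checks: |RP| = 8.300 ✓; ∠(RP, PE) = 90.00° ✓; |PE| = 39.10 ✓; |FE| = 56.64 ✓.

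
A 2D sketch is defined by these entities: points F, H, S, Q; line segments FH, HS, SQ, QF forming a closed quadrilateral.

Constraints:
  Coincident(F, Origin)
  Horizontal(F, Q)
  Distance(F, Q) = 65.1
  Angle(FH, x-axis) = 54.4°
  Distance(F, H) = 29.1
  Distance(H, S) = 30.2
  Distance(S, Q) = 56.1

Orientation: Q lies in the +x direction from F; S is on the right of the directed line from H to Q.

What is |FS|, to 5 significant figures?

10.809

F is at the origin; FQ is horizontal with |FQ| = 65.1 and Q in +x, so Q = (65.1, 0). FH runs at 54.4° with |FH| = 29.1, so H = (16.940, 23.661). S is determined by |HS| = 30.2 and |SQ| = 56.1 together: it lies at the intersection of circle(H, 30.2) and circle(Q, 56.1). With |HQ| = 53.659, the foot of the radical line on HQ is 6.0017 from H and the perpendicular offset is √(30.2² − 6.0017²) = 29.598. Taking the right-of-HQ solution: S = (9.2752, -5.5500).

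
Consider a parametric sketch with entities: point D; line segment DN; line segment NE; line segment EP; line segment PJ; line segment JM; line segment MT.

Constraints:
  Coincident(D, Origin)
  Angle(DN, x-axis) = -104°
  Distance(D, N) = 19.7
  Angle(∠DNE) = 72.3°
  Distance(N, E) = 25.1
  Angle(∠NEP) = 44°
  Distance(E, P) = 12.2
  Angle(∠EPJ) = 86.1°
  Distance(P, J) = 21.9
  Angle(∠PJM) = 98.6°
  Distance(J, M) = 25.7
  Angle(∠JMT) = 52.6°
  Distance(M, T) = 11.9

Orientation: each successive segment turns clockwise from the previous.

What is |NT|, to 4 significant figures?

26.76

D is at the origin; DN runs at -104.0° with length 19.7, so N = (-4.766, -19.11). ∠DNE = 72.3° gives NE at 148.3° from the x-axis; with |NE| = 25.1, E = (-26.12, -5.925). ∠NEP = 44.0° gives EP at 12.30° from the x-axis; with |EP| = 12.2, P = (-14.20, -3.327). ∠EPJ = 86.1° gives PJ at -81.60° from the x-axis; with |PJ| = 21.9, J = (-11.00, -24.99). ∠PJM = 98.6° gives JM at -163.0° from the x-axis; with |JM| = 25.7, M = (-35.58, -32.51). ∠JMT = 52.6° gives MT at 69.60° from the x-axis; with |MT| = 11.9, T = (-31.43, -21.35). Then |NT| = |T − N| = 26.76.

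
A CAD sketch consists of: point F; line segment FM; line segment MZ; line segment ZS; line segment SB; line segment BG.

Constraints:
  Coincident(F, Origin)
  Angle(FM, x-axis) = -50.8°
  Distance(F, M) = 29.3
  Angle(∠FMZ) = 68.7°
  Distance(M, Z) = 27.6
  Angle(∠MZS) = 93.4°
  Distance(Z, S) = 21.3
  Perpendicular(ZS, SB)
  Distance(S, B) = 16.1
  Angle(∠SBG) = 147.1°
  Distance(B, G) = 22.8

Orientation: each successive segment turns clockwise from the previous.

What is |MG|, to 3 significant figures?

13.1

F is at the origin; FM runs at -50.8° with length 29.3, so M = (18.5, -22.7). ∠FMZ = 68.7° gives MZ at -162° from the x-axis; with |MZ| = 27.6, Z = (-7.75, -31.2). ∠MZS = 93.4° gives ZS at 111° from the x-axis; with |ZS| = 21.3, S = (-15.5, -11.3). ZS is perpendicular to SB, so SB runs at 21.3°; with |SB| = 16.1, B = (-0.483, -5.50). ∠SBG = 147.1° gives BG at -11.6° from the x-axis; with |BG| = 22.8, G = (21.9, -10.1). Then |MG| = |G − M| = 13.1.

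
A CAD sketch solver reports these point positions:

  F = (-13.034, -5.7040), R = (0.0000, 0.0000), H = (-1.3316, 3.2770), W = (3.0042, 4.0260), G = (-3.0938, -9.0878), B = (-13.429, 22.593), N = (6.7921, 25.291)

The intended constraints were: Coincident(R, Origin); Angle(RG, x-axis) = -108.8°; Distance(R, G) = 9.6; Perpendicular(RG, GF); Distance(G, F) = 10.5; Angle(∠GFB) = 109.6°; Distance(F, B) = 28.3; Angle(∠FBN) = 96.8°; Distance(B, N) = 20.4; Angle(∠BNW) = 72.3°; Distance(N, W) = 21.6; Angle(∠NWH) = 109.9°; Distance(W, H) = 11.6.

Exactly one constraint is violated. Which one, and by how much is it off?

Distance(W, H) = 11.6 — off by 7.20.

R = (0.00, 0.00) ✓; RG at -108.8° ✓; |RG| = 9.600 ✓; ∠(RG, GF) = 90.00° ✓; |GF| = 10.50 ✓; ∠GFB = 109.6° ✓; |FB| = 28.30 ✓; ∠FBN = 96.80° ✓; |BN| = 20.40 ✓; ∠BNW = 72.30° ✓; |NW| = 21.60 ✓; ∠NWH = 109.9° ✓; |WH| = 4.400 ✗.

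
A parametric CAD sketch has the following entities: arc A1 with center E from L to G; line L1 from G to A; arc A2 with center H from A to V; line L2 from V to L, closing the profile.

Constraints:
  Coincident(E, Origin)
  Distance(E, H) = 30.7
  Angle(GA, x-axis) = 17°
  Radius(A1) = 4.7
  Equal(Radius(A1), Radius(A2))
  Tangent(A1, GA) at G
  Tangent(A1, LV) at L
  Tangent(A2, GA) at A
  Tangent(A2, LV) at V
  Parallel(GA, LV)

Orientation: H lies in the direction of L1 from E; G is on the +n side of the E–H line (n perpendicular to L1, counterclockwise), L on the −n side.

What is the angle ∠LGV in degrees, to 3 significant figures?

73.0°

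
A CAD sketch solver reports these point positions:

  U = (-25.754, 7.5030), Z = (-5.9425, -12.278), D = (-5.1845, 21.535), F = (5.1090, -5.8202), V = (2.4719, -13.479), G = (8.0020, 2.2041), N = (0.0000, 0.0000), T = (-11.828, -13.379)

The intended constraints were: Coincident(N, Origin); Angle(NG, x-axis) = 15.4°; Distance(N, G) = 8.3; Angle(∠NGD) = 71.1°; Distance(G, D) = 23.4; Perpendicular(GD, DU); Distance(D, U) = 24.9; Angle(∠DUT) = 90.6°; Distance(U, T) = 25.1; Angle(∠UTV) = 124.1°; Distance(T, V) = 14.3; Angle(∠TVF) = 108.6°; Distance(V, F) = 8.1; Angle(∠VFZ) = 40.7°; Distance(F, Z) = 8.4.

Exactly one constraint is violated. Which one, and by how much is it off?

Distance(F, Z) = 8.4 — off by 4.40.

N = (0.00, 0.00) ✓; NG at 15.40° ✓; |NG| = 8.300 ✓; ∠NGD = 71.10° ✓; |GD| = 23.40 ✓; ∠(GD, DU) = 90.00° ✓; |DU| = 24.90 ✓; ∠DUT = 90.60° ✓; |UT| = 25.10 ✓; ∠UTV = 124.1° ✓; |TV| = 14.30 ✓; ∠TVF = 108.6° ✓; |VF| = 8.100 ✓; ∠VFZ = 40.70° ✓; |FZ| = 12.80 ✗.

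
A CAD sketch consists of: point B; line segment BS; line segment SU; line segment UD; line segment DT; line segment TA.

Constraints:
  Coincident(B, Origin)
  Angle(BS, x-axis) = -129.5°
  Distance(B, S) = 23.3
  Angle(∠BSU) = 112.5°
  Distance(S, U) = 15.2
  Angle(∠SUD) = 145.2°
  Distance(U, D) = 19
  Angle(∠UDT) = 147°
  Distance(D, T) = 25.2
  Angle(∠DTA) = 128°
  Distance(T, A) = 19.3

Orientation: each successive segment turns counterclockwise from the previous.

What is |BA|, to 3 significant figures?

49.4

B is at the origin; BS runs at -129.5° with length 23.3, so S = (-14.8, -18.0). ∠BSU = 112.5° gives SU at -62.0° from the x-axis; with |SU| = 15.2, U = (-7.68, -31.4). ∠SUD = 145.2° gives UD at -27.2° from the x-axis; with |UD| = 19.0, D = (9.21, -40.1). ∠UDT = 147.0° gives DT at 5.80° from the x-axis; with |DT| = 25.2, T = (34.3, -37.5). ∠DTA = 128.0° gives TA at 57.8° from the x-axis; with |TA| = 19.3, A = (44.6, -21.2). Then |BA| = |A − B| = 49.4.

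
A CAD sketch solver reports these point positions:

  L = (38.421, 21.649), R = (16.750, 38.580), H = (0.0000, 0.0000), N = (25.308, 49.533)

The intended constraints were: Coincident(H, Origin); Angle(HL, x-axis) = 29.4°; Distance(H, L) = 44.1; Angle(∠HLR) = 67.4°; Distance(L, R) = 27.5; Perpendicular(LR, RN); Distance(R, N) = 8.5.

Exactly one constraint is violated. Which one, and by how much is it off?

Distance(R, N) = 8.5 — off by 5.40.

H = (0.00, 0.00) ✓; HL at 29.40° ✓; |HL| = 44.10 ✓; ∠HLR = 67.40° ✓; |LR| = 27.50 ✓; ∠(LR, RN) = 90.00° ✓; |RN| = 13.90 ✗.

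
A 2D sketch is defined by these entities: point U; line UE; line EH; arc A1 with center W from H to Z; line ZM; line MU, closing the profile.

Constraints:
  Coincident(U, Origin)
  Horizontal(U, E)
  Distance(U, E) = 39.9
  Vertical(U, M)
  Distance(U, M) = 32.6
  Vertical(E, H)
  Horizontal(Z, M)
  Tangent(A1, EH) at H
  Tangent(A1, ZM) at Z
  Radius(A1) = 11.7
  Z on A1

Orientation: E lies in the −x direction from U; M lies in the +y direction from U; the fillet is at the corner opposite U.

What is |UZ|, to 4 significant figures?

43.10

The virtual corner opposite U is at (-39.90, 32.60). The tangent condition forces WH to be normal to EH and A1 meets ZM tangentially, so WZ is at right angles to ZM, with radius 11.7, so the center W sits 11.7 in from both sides at W = (-28.20, 20.90). That places the tangent points at H = (-39.90, 20.90) on EH and Z = (-28.20, 32.60) on ZM. Then |UZ| = |Z − U| = 43.10.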